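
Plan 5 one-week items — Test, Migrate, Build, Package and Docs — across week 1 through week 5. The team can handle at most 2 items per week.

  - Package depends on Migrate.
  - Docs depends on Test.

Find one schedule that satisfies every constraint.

Test in week 1; Docs in week 2; Migrate in week 1; Build in week 3; Package in week 2

Checking: Migrate(week 1) before Package(week 2); Test(week 1) before Docs(week 2); max 2 per week (cap 2).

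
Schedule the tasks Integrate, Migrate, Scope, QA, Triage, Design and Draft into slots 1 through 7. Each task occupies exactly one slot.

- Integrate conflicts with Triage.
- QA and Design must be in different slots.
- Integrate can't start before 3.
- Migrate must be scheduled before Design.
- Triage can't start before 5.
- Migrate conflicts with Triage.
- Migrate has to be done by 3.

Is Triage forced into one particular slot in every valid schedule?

Triage can be 5 (e.g. Integrate -> 3; QA -> 1; Draft -> 1; Design -> 2; Scope -> 1; Triage -> 5; Migrate -> 1) or 6 (e.g. QA -> 1, Triage -> 6, Migrate -> 1, Design -> 2, Draft -> 1, Scope -> 1, Integrate -> 3).

No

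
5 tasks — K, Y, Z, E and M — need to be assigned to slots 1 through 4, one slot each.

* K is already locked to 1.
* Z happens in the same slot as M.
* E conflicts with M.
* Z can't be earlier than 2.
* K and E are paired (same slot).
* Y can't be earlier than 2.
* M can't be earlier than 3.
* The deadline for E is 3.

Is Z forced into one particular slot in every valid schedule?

No

Z can be 3 (e.g. Z in 3; K in 1; E in 1; M in 3; Y in 2) or 4 (e.g. Z=4; Y=2; K=1; E=1; M=4).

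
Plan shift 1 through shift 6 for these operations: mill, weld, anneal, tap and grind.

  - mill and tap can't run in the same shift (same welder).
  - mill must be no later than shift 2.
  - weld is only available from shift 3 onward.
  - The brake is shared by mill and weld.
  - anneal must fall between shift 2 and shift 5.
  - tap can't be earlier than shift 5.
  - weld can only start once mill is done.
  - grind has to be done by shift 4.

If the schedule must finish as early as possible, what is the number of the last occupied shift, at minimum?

shift 5

The precedence chain requires at least 2 distinct shifts.
tap can't be placed before shift 5, so the schedule must run through at least shift 5.
5 works (last occupied shift: shift 5): for example tap -> shift 5, anneal -> shift 2, grind -> shift 1, weld -> shift 3, mill -> shift 1.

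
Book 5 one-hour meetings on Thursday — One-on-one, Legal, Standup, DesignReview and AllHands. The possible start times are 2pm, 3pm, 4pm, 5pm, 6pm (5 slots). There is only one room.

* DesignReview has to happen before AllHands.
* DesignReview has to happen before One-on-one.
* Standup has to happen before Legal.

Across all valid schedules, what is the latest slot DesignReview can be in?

Downstream work caps DesignReview at 5pm.
DesignReview at 4pm is achievable: Standup -> 2pm, AllHands -> 6pm, Legal -> 3pm, DesignReview -> 4pm, One-on-one -> 5pm.
Nothing later works — the capacity limit rule out every slot after 4pm.

4pm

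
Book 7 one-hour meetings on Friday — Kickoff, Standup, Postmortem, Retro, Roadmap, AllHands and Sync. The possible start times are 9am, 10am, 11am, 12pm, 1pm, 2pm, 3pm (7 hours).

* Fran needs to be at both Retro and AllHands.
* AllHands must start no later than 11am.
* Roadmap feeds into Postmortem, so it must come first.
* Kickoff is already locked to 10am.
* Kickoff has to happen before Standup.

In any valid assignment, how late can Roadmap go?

2pm

Downstream work caps Roadmap at 2pm.
Roadmap at 2pm is achievable: Standup=11am, AllHands=9am, Sync=9am, Retro=10am, Postmortem=3pm, Roadmap=2pm, Kickoff=10am.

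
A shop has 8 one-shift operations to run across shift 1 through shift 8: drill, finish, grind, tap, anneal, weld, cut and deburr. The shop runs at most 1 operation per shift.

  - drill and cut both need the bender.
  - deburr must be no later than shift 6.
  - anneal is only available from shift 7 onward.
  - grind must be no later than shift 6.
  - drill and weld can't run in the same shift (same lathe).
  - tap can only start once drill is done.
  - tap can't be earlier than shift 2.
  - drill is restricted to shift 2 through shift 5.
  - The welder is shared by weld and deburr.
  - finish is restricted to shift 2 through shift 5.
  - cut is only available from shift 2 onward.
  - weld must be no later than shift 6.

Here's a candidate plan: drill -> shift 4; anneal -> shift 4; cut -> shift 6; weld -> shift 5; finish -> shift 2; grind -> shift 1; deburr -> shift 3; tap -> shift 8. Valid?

Invalid. anneal is only available from shift 7 onward.

The welder is shared by weld and deburr — holds.
tap can only start once drill is done — holds.
finish is restricted to shift 2 through shift 5 — holds.
deburr must be no later than shift 6 — holds.
tap can't be earlier than shift 2 — holds.
anneal is only available from shift 7 onward — violated.
cut is only available from shift 2 onward — holds.
drill is restricted to shift 2 through shift 5 — holds.
The shop runs at most 1 operation per shift — violated.
grind must be no later than shift 6 — holds.
drill and weld can't run in the same shift (same lathe) — holds.
weld must be no later than shift 6 — holds.
drill and cut both need the bender — holds.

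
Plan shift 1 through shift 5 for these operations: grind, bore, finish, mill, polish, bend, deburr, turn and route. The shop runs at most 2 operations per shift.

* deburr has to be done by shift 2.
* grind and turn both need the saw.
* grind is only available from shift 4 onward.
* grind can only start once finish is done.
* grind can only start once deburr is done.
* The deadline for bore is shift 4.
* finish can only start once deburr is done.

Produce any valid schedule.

bore in shift 1, finish in shift 2, turn in shift 5, bend in shift 3, mill in shift 2, deburr in shift 1, polish in shift 3, route in shift 4, grind in shift 4

Checking: deburr(shift 1) before grind(shift 4); finish(shift 2) before grind(shift 4); deburr(shift 1) before finish(shift 2); grind(shift 4) != turn(shift 5); bore=shift 1 in [shift 1,shift 4]; deburr=shift 1 in [shift 1,shift 2]; grind=shift 4 in [shift 4,shift 5]; max 2 per shift (cap 2).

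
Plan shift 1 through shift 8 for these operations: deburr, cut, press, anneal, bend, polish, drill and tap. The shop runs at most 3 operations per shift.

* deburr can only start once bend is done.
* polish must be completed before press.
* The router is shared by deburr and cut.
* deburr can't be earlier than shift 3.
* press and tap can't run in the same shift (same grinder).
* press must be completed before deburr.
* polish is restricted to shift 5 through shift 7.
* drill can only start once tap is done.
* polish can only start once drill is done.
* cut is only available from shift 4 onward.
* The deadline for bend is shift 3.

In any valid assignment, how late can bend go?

shift 3

Bend's own window allows nothing later than shift 3.
bend at shift 3 is achievable: polish -> shift 5, cut -> shift 4, bend -> shift 3, tap -> shift 1, deburr -> shift 7, drill -> shift 2, anneal -> shift 1, press -> shift 6.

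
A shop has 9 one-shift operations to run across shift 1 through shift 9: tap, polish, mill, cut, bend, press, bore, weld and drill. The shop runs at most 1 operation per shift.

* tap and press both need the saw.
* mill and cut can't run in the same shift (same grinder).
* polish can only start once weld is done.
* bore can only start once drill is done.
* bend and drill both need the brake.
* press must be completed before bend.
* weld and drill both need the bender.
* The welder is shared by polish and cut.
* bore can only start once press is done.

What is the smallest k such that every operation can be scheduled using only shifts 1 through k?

9

The precedence chain requires at least 2 distinct shifts.
With at most 1 per shift and 9 operations, at least 9 shifts are needed.
9 works (last occupied shift: shift 9): for example press=shift 1; mill=shift 8; bore=shift 3; tap=shift 7; drill=shift 2; polish=shift 5; cut=shift 9; bend=shift 6; weld=shift 4.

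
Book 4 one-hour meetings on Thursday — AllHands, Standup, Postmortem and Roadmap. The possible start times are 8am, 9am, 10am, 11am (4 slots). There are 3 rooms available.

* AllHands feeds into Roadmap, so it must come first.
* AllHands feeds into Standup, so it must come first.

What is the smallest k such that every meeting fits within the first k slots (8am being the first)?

2 slots

The precedence chain requires at least 2 distinct slots.
With at most 3 per slot and 4 meetings, at least 2 slots are needed.
2 works (last occupied slot: 9am): for example Standup in 9am, Postmortem in 8am, AllHands in 8am, Roadmap in 9am.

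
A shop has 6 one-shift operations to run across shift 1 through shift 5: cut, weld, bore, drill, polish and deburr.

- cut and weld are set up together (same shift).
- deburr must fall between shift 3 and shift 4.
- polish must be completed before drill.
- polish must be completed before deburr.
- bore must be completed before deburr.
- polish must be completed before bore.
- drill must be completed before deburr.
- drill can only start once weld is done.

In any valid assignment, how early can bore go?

Precedence pushes bore to at least shift 2; downstream work caps bore at shift 3.
bore at shift 2 is achievable: bore=shift 2; weld=shift 1; drill=shift 2; deburr=shift 3; cut=shift 1; polish=shift 1.

shift 2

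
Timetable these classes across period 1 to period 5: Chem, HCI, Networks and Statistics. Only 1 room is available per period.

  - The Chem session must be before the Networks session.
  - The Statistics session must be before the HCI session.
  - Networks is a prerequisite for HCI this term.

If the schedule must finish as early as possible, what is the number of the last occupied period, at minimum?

The precedence chain requires at least 3 distinct periods.
With at most 1 per period and 4 classes, at least 4 periods are needed.
4 works (last occupied period: period 4): for example Statistics -> period 3, Chem -> period 1, Networks -> period 2, HCI -> period 4.

4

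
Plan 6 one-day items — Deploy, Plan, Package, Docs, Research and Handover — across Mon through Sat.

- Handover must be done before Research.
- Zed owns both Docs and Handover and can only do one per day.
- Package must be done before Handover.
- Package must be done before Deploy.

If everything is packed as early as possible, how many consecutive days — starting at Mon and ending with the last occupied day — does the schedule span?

The precedence chain requires at least 3 distinct days.
3 works (last occupied day: Wed): for example Handover in Tue; Deploy in Tue; Research in Wed; Package in Mon; Docs in Mon; Plan in Mon.

3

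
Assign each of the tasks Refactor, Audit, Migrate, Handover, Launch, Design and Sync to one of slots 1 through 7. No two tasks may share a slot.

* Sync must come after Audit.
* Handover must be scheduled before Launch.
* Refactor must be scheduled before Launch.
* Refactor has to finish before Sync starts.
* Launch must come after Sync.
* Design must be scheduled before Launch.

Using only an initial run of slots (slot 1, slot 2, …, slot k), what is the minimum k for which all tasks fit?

7 slots

The precedence chain requires at least 3 distinct slots.
With at most 1 per slot and 7 tasks, at least 7 slots are needed.
7 works (last occupied slot: 7): for example Migrate=7, Launch=6, Sync=3, Handover=4, Design=5, Audit=2, Refactor=1.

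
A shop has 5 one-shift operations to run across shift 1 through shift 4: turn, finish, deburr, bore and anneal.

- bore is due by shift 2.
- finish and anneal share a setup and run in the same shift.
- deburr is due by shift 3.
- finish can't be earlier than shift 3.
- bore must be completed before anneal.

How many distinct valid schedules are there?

48

Splitting on turn: it can be shift 1 (12), shift 2 (12), shift 3 (12), shift 4 (12). Listing each branch's schedules as (finish, deburr, bore, anneal) by shift number:
turn=shift 1: (3,1,1,3) (3,1,2,3) (3,2,1,3) (3,2,2,3) (3,3,1,3) (3,3,2,3) (4,1,1,4) (4,1,2,4) (4,2,1,4) (4,2,2,4) (4,3,1,4) (4,3,2,4) — 12.
turn=shift 2: (3,1,1,3) (3,1,2,3) (3,2,1,3) (3,2,2,3) (3,3,1,3) (3,3,2,3) (4,1,1,4) (4,1,2,4) (4,2,1,4) (4,2,2,4) (4,3,1,4) (4,3,2,4) — 12.
turn=shift 3: (3,1,1,3) (3,1,2,3) (3,2,1,3) (3,2,2,3) (3,3,1,3) (3,3,2,3) (4,1,1,4) (4,1,2,4) (4,2,1,4) (4,2,2,4) (4,3,1,4) (4,3,2,4) — 12.
turn=shift 4: (3,1,1,3) (3,1,2,3) (3,2,1,3) (3,2,2,3) (3,3,1,3) (3,3,2,3) (4,1,1,4) (4,1,2,4) (4,2,1,4) (4,2,2,4) (4,3,1,4) (4,3,2,4) — 12.
Summing: 12 + 12 + 12 + 12 = 48.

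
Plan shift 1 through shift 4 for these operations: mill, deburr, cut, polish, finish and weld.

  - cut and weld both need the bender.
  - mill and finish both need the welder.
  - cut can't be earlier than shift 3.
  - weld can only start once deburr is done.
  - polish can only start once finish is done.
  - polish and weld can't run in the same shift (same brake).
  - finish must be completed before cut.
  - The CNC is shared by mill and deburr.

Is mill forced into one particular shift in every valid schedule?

No

mill can be shift 1 (e.g. deburr=shift 2; polish=shift 3; cut=shift 3; mill=shift 1; finish=shift 2; weld=shift 4) or shift 2 (e.g. weld=shift 4, polish=shift 2, finish=shift 1, cut=shift 3, deburr=shift 1, mill=shift 2).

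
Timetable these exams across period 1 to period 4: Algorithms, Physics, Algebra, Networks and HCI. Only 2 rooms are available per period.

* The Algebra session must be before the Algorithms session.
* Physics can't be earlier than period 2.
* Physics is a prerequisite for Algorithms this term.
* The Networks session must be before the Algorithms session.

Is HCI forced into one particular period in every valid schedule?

No

HCI can be period 1 (e.g. Networks=period 2; Algebra=period 1; Physics=period 2; Algorithms=period 3; HCI=period 1) or period 2 (e.g. HCI=period 2, Physics=period 2, Algebra=period 1, Networks=period 1, Algorithms=period 3).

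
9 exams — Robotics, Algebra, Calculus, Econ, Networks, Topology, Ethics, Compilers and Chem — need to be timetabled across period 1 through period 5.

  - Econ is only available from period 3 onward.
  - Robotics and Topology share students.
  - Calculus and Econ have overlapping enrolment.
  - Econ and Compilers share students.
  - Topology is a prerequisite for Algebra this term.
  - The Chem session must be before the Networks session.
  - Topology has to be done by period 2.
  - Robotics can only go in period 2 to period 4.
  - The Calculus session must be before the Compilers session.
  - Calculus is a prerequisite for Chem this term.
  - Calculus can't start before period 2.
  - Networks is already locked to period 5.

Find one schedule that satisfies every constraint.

Algebra=period 2; Networks=period 5; Ethics=period 1; Chem=period 3; Compilers=period 4; Calculus=period 2; Topology=period 1; Robotics=period 2; Econ=period 3

Checking: Calculus(period 2) before Compilers(period 4); Chem(period 3) before Networks(period 5); Calculus(period 2) before Chem(period 3); Topology(period 1) before Algebra(period 2); Calculus(period 2) != Econ(period 3); Robotics(period 2) != Topology(period 1); Econ(period 3) != Compilers(period 4); Robotics=period 2 in [period 2,period 4]; Topology=period 1 in [period 1,period 2]; Calculus=period 2 in [period 2,period 5]; Econ=period 3 in [period 3,period 5]; Networks=period 5 in [period 5,period 5].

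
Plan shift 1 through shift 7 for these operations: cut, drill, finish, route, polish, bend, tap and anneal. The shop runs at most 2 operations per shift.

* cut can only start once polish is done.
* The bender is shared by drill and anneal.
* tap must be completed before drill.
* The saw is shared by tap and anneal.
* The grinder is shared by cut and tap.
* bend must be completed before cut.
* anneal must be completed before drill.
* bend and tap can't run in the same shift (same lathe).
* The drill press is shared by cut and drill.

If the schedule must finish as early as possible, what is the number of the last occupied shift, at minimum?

The precedence chain requires at least 2 distinct shifts.
With at most 2 per shift and 8 operations, at least 4 shifts are needed.
4 works (last occupied shift: shift 4): for example drill=shift 4, bend=shift 1, tap=shift 3, route=shift 4, anneal=shift 2, cut=shift 2, finish=shift 3, polish=shift 1.

4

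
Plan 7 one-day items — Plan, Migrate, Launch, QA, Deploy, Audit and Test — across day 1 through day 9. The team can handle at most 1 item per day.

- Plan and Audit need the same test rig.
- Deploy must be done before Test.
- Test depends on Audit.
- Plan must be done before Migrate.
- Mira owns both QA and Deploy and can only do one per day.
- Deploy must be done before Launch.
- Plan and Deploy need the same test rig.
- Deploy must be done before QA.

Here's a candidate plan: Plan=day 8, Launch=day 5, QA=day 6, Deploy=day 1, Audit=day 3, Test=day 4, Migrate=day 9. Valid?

Valid

Plan and Deploy need the same test rig — holds.
Plan and Audit need the same test rig — holds.
Deploy must be done before Launch — holds.
Deploy must be done before Test — holds.
Plan must be done before Migrate — holds.
Test depends on Audit — holds.
Deploy must be done before QA — holds.
The team can handle at most 1 item per day — holds.
Mira owns both QA and Deploy and can only do one per day — holds.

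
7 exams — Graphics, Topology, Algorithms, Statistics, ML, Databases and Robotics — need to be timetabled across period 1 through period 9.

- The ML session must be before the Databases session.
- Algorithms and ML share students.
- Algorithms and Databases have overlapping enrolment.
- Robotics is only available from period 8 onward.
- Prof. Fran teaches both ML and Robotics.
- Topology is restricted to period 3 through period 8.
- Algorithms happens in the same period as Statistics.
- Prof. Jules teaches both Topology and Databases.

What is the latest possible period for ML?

Downstream work caps ML at period 8.
ML at period 8 is achievable: Databases=period 9; Statistics=period 1; Topology=period 3; Graphics=period 1; ML=period 8; Robotics=period 9; Algorithms=period 1.

period 8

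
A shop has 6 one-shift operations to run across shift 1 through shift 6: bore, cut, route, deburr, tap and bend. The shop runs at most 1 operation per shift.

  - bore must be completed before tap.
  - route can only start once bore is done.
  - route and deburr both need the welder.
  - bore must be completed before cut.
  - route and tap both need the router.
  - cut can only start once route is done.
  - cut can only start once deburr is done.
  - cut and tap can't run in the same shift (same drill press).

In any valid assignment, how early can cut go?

shift 4

Precedence pushes cut to at least shift 3.
cut at shift 4 is achievable: cut in shift 4, bend in shift 6, route in shift 2, tap in shift 5, deburr in shift 3, bore in shift 1.
Nothing earlier works — the conflict and capacity constraints rule out every shift before shift 4.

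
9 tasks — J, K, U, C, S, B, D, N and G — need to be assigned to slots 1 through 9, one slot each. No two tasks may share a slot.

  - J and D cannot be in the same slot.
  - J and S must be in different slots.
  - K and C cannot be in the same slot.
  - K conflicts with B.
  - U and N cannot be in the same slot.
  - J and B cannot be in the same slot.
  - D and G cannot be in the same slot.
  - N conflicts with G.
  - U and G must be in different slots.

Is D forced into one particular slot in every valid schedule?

No

D can be 1 (e.g. B -> 7; J -> 2; C -> 5; N -> 8; U -> 4; D -> 1; S -> 6; K -> 3; G -> 9) or 2 (e.g. J -> 1; U -> 4; S -> 6; K -> 3; G -> 9; C -> 5; D -> 2; N -> 8; B -> 7).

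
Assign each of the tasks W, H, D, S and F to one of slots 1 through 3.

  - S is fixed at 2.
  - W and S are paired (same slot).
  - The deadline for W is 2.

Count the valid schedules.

27

Splitting on H: it can be 1 (9), 2 (9), 3 (9). Listing each branch's schedules as (W, D, S, F):
H=1: (2,1,2,1) (2,1,2,2) (2,1,2,3) (2,2,2,1) (2,2,2,2) (2,2,2,3) (2,3,2,1) (2,3,2,2) (2,3,2,3) — 9.
H=2: (2,1,2,1) (2,1,2,2) (2,1,2,3) (2,2,2,1) (2,2,2,2) (2,2,2,3) (2,3,2,1) (2,3,2,2) (2,3,2,3) — 9.
H=3: (2,1,2,1) (2,1,2,2) (2,1,2,3) (2,2,2,1) (2,2,2,2) (2,2,2,3) (2,3,2,1) (2,3,2,2) (2,3,2,3) — 9.
Summing: 9 + 9 + 9 = 27.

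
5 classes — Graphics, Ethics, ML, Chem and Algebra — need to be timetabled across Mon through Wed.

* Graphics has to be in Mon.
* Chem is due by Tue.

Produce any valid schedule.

ML -> Mon; Algebra -> Mon; Ethics -> Mon; Graphics -> Mon; Chem -> Mon

Checking: Chem=Mon in [Mon,Tue]; Graphics=Mon in [Mon,Mon].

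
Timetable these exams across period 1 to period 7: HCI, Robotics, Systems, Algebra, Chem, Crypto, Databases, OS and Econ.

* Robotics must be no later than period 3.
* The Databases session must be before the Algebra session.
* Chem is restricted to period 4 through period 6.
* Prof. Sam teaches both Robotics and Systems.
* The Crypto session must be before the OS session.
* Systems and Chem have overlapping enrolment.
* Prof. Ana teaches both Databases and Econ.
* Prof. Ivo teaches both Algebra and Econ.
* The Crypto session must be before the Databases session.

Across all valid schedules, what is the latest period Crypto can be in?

Downstream work caps Crypto at period 5.
Crypto at period 5 is achievable: OS -> period 6, Databases -> period 6, Chem -> period 4, Robotics -> period 1, Systems -> period 2, HCI -> period 1, Crypto -> period 5, Algebra -> period 7, Econ -> period 1.

period 5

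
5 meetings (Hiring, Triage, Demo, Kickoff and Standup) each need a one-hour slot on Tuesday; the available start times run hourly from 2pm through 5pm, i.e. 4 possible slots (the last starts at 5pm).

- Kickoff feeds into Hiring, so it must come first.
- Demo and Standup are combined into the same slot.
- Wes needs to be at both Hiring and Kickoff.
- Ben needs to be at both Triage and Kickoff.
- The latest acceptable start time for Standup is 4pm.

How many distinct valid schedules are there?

54

Splitting on Hiring: it can be 3pm (9), 4pm (18), 5pm (27). Listing each branch's schedules as (Triage, Demo, Kickoff, Standup):
Hiring=3pm: (3pm,2pm,2pm,2pm) (3pm,3pm,2pm,3pm) (3pm,4pm,2pm,4pm) (4pm,2pm,2pm,2pm) (4pm,3pm,2pm,3pm) (4pm,4pm,2pm,4pm) (5pm,2pm,2pm,2pm) (5pm,3pm,2pm,3pm) (5pm,4pm,2pm,4pm) — 9.
Hiring=4pm: (2pm,2pm,3pm,2pm) (2pm,3pm,3pm,3pm) (2pm,4pm,3pm,4pm) (3pm,2pm,2pm,2pm) (3pm,3pm,2pm,3pm) (3pm,4pm,2pm,4pm) (4pm,2pm,2pm,2pm) (4pm,2pm,3pm,2pm) (4pm,3pm,2pm,3pm) (4pm,3pm,3pm,3pm) (4pm,4pm,2pm,4pm) (4pm,4pm,3pm,4pm) (5pm,2pm,2pm,2pm) (5pm,2pm,3pm,2pm) (5pm,3pm,2pm,3pm) (5pm,3pm,3pm,3pm) (5pm,4pm,2pm,4pm) (5pm,4pm,3pm,4pm) — 18.
Hiring=5pm: (2pm,2pm,3pm,2pm) (2pm,2pm,4pm,2pm) (2pm,3pm,3pm,3pm) (2pm,3pm,4pm,3pm) (2pm,4pm,3pm,4pm) (2pm,4pm,4pm,4pm) (3pm,2pm,2pm,2pm) (3pm,2pm,4pm,2pm) (3pm,3pm,2pm,3pm) (3pm,3pm,4pm,3pm) (3pm,4pm,2pm,4pm) (3pm,4pm,4pm,4pm) (4pm,2pm,2pm,2pm) (4pm,2pm,3pm,2pm) (4pm,3pm,2pm,3pm) (4pm,3pm,3pm,3pm) (4pm,4pm,2pm,4pm) (4pm,4pm,3pm,4pm) (5pm,2pm,2pm,2pm) (5pm,2pm,3pm,2pm) (5pm,2pm,4pm,2pm) (5pm,3pm,2pm,3pm) (5pm,3pm,3pm,3pm) (5pm,3pm,4pm,3pm) (5pm,4pm,2pm,4pm) (5pm,4pm,3pm,4pm) (5pm,4pm,4pm,4pm) — 27.
Summing: 9 + 18 + 27 = 54.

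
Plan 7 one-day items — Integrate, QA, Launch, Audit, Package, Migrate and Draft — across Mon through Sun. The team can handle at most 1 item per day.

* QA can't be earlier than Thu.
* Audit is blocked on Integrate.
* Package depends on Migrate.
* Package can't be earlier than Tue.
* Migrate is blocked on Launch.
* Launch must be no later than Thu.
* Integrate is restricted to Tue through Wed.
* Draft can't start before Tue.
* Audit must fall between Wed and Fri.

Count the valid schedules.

Splitting on Integrate: it can be Tue (30), Wed (18). Listing each branch's schedules as (QA, Launch, Audit, Package, Migrate, Draft):
Integrate=Tue: (Thu,Mon,Wed,Sat,Fri,Sun) (Thu,Mon,Wed,Sun,Fri,Sat) (Thu,Mon,Wed,Sun,Sat,Fri) (Thu,Mon,Fri,Sat,Wed,Sun) (Thu,Mon,Fri,Sun,Wed,Sat) (Thu,Mon,Fri,Sun,Sat,Wed) (Fri,Mon,Wed,Sat,Thu,Sun) (Fri,Mon,Wed,Sun,Thu,Sat) (Fri,Mon,Wed,Sun,Sat,Thu) (Fri,Mon,Thu,Sat,Wed,Sun) (Fri,Mon,Thu,Sun,Wed,Sat) (Fri,Mon,Thu,Sun,Sat,Wed) (Sat,Mon,Wed,Fri,Thu,Sun) (Sat,Mon,Wed,Sun,Thu,Fri) (Sat,Mon,Wed,Sun,Fri,Thu) (Sat,Mon,Thu,Fri,Wed,Sun) (Sat,Mon,Thu,Sun,Wed,Fri) (Sat,Mon,Thu,Sun,Fri,Wed) (Sat,Mon,Fri,Thu,Wed,Sun) (Sat,Mon,Fri,Sun,Wed,Thu) (Sat,Mon,Fri,Sun,Thu,Wed) (Sun,Mon,Wed,Fri,Thu,Sat) (Sun,Mon,Wed,Sat,Thu,Fri) (Sun,Mon,Wed,Sat,Fri,Thu) (Sun,Mon,Thu,Fri,Wed,Sat) (Sun,Mon,Thu,Sat,Wed,Fri) (Sun,Mon,Thu,Sat,Fri,Wed) (Sun,Mon,Fri,Thu,Wed,Sat) (Sun,Mon,Fri,Sat,Wed,Thu) (Sun,Mon,Fri,Sat,Thu,Wed) — 30.
Integrate=Wed: (Thu,Mon,Fri,Sat,Tue,Sun) (Thu,Mon,Fri,Sun,Tue,Sat) (Thu,Mon,Fri,Sun,Sat,Tue) (Fri,Mon,Thu,Sat,Tue,Sun) (Fri,Mon,Thu,Sun,Tue,Sat) (Fri,Mon,Thu,Sun,Sat,Tue) (Sat,Mon,Thu,Fri,Tue,Sun) (Sat,Mon,Thu,Sun,Tue,Fri) (Sat,Mon,Thu,Sun,Fri,Tue) (Sat,Mon,Fri,Thu,Tue,Sun) (Sat,Mon,Fri,Sun,Tue,Thu) (Sat,Mon,Fri,Sun,Thu,Tue) (Sun,Mon,Thu,Fri,Tue,Sat) (Sun,Mon,Thu,Sat,Tue,Fri) (Sun,Mon,Thu,Sat,Fri,Tue) (Sun,Mon,Fri,Thu,Tue,Sat) (Sun,Mon,Fri,Sat,Tue,Thu) (Sun,Mon,Fri,Sat,Thu,Tue) — 18.
Summing: 30 + 18 = 48.

48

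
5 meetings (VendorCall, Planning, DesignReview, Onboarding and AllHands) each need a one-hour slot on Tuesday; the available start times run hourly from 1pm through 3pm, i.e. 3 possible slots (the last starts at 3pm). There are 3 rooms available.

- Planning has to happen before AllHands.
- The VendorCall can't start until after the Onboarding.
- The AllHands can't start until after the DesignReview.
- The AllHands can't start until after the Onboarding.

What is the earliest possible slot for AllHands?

Precedence pushes AllHands to at least 2pm.
AllHands at 2pm is achievable: Onboarding in 1pm; AllHands in 2pm; VendorCall in 2pm; DesignReview in 1pm; Planning in 1pm.

2pm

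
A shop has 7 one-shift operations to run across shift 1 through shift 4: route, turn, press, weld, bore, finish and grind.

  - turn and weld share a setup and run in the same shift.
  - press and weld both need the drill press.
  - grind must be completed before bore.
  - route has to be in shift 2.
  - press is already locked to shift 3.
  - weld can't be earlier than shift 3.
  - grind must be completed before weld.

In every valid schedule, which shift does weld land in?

shift 4

weld's window is shift 3–shift 4.
press is fixed at shift 3, and weld can't share a shift with press.
So weld must be shift 4.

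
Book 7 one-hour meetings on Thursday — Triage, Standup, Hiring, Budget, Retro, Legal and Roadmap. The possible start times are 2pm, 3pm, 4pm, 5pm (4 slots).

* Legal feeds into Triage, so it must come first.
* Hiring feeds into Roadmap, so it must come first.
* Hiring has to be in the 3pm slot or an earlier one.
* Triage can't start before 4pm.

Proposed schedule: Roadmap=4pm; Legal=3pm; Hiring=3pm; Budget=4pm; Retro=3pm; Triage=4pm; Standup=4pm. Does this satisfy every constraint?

Triage can't start before 4pm — holds.
Legal feeds into Triage, so it must come first — holds.
Hiring feeds into Roadmap, so it must come first — holds.
Hiring has to be in the 3pm slot or an earlier one — holds.

Yes, all constraints hold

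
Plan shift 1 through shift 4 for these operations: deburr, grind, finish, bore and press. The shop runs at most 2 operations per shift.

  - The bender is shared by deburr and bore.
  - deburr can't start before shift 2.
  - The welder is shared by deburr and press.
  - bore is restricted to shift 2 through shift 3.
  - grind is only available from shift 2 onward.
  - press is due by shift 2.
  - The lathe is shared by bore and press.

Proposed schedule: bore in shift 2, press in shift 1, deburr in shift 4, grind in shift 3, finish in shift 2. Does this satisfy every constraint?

The welder is shared by deburr and press — holds.
The shop runs at most 2 operations per shift — holds.
The lathe is shared by bore and press — holds.
The bender is shared by deburr and bore — holds.
bore is restricted to shift 2 through shift 3 — holds.
deburr can't start before shift 2 — holds.
press is due by shift 2 — holds.
grind is only available from shift 2 onward — holds.

Yes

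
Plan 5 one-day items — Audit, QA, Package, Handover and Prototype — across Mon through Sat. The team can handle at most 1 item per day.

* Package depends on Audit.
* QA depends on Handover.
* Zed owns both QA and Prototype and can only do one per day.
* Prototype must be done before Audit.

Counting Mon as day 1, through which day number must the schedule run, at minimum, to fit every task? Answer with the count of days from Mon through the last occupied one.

5 days

The precedence chain requires at least 3 distinct days.
With at most 1 per day and 5 tasks, at least 5 days are needed.
5 works (last occupied day: Fri): for example Package -> Fri; Audit -> Tue; Handover -> Wed; Prototype -> Mon; QA -> Thu.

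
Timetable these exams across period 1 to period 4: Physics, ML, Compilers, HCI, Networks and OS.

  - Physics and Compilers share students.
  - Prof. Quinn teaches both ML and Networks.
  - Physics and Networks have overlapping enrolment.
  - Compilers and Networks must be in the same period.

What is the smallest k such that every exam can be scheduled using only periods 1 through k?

Could 1 period be enough, i.e. nothing placed later than period 1? No: Compilers can't share with Physics (period 1) → nothing is left.
So 1 period is not enough.
2 works (last occupied period: period 2): for example Compilers=period 2; Networks=period 2; Physics=period 1; OS=period 1; HCI=period 1; ML=period 1.

2 periods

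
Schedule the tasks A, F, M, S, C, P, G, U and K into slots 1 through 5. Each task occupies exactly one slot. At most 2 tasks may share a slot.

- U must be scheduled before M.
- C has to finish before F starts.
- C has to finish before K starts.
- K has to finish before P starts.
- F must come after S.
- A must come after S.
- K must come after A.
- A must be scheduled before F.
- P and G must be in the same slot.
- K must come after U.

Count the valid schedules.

33

Splitting on A: it can be 2 (23), 3 (10). Listing each branch's schedules as (F, M, S, C, P, G, U, K):
A=2: (3,3,1,1,5,5,2,4) (3,3,1,2,5,5,1,4) (3,4,1,1,5,5,2,3) (3,4,1,1,5,5,2,4) (3,4,1,1,5,5,3,4) (3,4,1,2,5,5,1,3) (3,4,1,2,5,5,1,4) (3,4,1,2,5,5,3,4) (3,5,1,1,4,4,2,3) (3,5,1,2,4,4,1,3) (4,2,1,3,5,5,1,4) (4,3,1,1,5,5,2,3) (4,3,1,1,5,5,2,4) (4,3,1,2,5,5,1,3) (4,3,1,2,5,5,1,4) (4,3,1,3,5,5,1,4) (4,3,1,3,5,5,2,4) (4,4,1,1,5,5,2,3) (4,4,1,2,5,5,1,3) (5,3,1,1,4,4,2,3) (5,3,1,2,4,4,1,3) (5,5,1,1,4,4,2,3) (5,5,1,2,4,4,1,3) — 23.
A=3: (4,2,1,2,5,5,1,4) (4,2,1,3,5,5,1,4) (4,2,2,1,5,5,1,4) (4,2,2,3,5,5,1,4) (4,3,1,1,5,5,2,4) (4,3,1,2,5,5,1,4) (4,3,1,2,5,5,2,4) (4,3,2,1,5,5,1,4) (4,3,2,1,5,5,2,4) (4,3,2,2,5,5,1,4) — 10.
Summing: 23 + 10 = 33.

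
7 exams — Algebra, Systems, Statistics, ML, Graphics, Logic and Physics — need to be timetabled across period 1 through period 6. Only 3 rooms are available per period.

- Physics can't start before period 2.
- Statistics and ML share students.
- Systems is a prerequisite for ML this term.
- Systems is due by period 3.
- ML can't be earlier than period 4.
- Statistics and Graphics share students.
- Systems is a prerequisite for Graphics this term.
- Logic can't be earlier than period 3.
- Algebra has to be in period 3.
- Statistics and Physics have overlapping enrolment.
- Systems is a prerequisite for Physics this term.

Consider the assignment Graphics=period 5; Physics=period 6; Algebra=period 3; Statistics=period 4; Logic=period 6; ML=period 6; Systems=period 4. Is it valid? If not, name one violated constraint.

No. Systems is due by period 3 is not satisfied.

Only 3 rooms are available per period — holds.
Systems is due by period 3 — violated.
Algebra has to be in period 3 — holds.
ML can't be earlier than period 4 — holds.
Statistics and ML share students — holds.
Logic can't be earlier than period 3 — holds.
Physics can't start before period 2 — holds.
Statistics and Graphics share students — holds.
Statistics and Physics have overlapping enrolment — holds.
Systems is a prerequisite for Physics this term — holds.
Systems is a prerequisite for Graphics this term — holds.
Systems is a prerequisite for ML this term — holds.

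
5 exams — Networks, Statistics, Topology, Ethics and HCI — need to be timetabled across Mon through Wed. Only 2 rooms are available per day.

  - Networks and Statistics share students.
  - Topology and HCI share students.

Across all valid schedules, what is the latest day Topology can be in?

Topology at Wed is achievable: Statistics=Tue, Topology=Wed, Ethics=Mon, HCI=Tue, Networks=Mon.

Wed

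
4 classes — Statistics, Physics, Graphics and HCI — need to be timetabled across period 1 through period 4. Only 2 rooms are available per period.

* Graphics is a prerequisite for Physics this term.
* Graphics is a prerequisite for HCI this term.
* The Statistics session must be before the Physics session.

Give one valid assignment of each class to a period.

HCI -> period 2; Graphics -> period 1; Physics -> period 2; Statistics -> period 1

Checking: Statistics(period 1) before Physics(period 2); Graphics(period 1) before Physics(period 2); Graphics(period 1) before HCI(period 2); max 2 per period (cap 2).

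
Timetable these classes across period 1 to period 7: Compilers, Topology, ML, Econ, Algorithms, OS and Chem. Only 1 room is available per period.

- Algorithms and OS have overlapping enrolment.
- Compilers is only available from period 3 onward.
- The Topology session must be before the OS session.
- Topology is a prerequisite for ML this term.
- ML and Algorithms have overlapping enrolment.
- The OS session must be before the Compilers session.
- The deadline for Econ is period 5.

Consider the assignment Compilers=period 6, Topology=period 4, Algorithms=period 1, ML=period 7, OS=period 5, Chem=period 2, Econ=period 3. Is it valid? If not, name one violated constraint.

Algorithms and OS have overlapping enrolment — holds.
ML and Algorithms have overlapping enrolment — holds.
The OS session must be before the Compilers session — holds.
Topology is a prerequisite for ML this term — holds.
Compilers is only available from period 3 onward — holds.
The deadline for Econ is period 5 — holds.
The Topology session must be before the OS session — holds.
Only 1 room is available per period — holds.

Valid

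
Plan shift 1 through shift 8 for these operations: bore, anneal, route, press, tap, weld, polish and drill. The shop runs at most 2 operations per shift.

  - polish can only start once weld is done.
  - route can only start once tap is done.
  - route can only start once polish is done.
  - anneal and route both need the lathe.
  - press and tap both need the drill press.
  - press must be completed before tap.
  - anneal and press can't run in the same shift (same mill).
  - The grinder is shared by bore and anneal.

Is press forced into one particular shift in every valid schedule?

No

press can be shift 1 (e.g. weld -> shift 1, drill -> shift 4, polish -> shift 2, route -> shift 3, anneal -> shift 4, press -> shift 1, bore -> shift 3, tap -> shift 2) or shift 2 (e.g. bore=shift 1, weld=shift 1, route=shift 4, tap=shift 3, press=shift 2, polish=shift 2, drill=shift 4, anneal=shift 3).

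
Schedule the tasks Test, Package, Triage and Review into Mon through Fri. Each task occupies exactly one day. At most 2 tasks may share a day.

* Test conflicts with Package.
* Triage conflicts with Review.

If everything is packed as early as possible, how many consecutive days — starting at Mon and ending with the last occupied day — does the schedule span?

With at most 2 per day and 4 tasks, at least 2 days are needed.
2 works (last occupied day: Tue): for example Test -> Mon, Triage -> Mon, Review -> Tue, Package -> Tue.

2 days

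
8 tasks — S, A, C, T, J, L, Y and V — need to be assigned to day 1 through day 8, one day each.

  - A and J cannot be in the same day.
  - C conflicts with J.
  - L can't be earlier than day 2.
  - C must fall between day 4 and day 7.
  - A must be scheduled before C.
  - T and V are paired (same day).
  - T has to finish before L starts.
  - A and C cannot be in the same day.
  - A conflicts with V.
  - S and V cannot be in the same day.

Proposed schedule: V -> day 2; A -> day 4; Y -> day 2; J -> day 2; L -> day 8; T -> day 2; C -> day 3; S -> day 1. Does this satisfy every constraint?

No. C must fall between day 4 and day 7 is not satisfied.

S and V cannot be in the same day — holds.
C must fall between day 4 and day 7 — violated.
A must be scheduled before C — violated.
A conflicts with V — holds.
T has to finish before L starts — holds.
L can't be earlier than day 2 — holds.
C conflicts with J — holds.
A and J cannot be in the same day — holds.
A and C cannot be in the same day — holds.
T and V are paired (same day) — holds.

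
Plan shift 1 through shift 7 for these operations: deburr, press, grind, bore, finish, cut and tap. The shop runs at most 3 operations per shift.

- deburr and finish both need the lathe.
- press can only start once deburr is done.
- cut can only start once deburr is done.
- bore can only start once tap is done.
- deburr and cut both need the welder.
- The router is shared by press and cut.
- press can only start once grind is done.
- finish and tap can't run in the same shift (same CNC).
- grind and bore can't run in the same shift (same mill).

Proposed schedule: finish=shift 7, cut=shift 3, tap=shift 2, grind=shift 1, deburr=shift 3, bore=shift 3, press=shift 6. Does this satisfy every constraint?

The shop runs at most 3 operations per shift — holds.
bore can only start once tap is done — holds.
grind and bore can't run in the same shift (same mill) — holds.
press can only start once grind is done — holds.
deburr and cut both need the welder — violated.
The router is shared by press and cut — holds.
deburr and finish both need the lathe — holds.
cut can only start once deburr is done — violated.
finish and tap can't run in the same shift (same CNC) — holds.
press can only start once deburr is done — holds.

Invalid. deburr and cut both need the welder.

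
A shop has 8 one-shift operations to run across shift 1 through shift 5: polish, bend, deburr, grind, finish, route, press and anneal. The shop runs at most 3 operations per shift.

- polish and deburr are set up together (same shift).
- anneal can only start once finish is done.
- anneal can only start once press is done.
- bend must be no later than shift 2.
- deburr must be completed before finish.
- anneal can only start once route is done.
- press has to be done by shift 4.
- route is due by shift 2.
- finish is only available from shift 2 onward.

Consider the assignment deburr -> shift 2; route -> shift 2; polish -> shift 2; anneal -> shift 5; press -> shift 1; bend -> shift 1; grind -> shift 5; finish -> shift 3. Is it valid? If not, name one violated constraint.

route is due by shift 2 — holds.
polish and deburr are set up together (same shift) — holds.
bend must be no later than shift 2 — holds.
deburr must be completed before finish — holds.
anneal can only start once route is done — holds.
The shop runs at most 3 operations per shift — holds.
anneal can only start once finish is done — holds.
finish is only available from shift 2 onward — holds.
press has to be done by shift 4 — holds.
anneal can only start once press is done — holds.

Yes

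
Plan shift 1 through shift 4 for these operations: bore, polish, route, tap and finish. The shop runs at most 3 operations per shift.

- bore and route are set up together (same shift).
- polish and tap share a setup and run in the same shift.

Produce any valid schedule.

finish=shift 1; route=shift 1; bore=shift 1; polish=shift 2; tap=shift 2

Checking: bore = route = shift 1; polish = tap = shift 2; max 3 per shift (cap 3).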